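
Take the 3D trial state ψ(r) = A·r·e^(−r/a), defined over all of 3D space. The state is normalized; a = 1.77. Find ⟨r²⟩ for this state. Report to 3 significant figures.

⟨r^2⟩ ≈ 23.5

The expectation value is the |ψ|²-weighted average of r^2: ∫ r^2|ψ|² 4πr² dr.
Using ∫₀^∞ rⁿ e^(−αr) dr = n!/αⁿ⁺¹, the ratio of the moment integral to the normalization integral gives ⟨r²⟩ = 15·a^2/2.
Putting a = 1.77 gives 23.50.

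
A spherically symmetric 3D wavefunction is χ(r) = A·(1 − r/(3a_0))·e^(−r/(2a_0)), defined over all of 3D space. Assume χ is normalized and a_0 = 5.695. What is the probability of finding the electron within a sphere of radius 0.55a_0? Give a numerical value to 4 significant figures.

Integrate the radial probability density 4πr²|χ|² over r ≤ 0.55a_0.
A² is fixed by ∫₀^∞ 4πr²|χ|² dr = 1, i.e. A² = (8·π·a_0^3/3)^(−1).
Let u = r/a_0; then A², 4π and the length scale all cancel, so P = ∫_{0}^{0.55} u^2·(1 - u/3)^2·e^(-u) du ÷ ∫_{0}^{∞} u^2·(1 - u/3)^2·e^(-u) du.
Using ∫ u^2·(1 - u/3)^2·e^(-u) du = (-u^4 + 2·u^3 - 3·u^2 - 6·u - 6)·e^(-u)/9, the numerator is ≈ 0.0277745 and the denominator is 2/3.
Taking the ratio yields P = 0.041662.

P ≈ 0.04166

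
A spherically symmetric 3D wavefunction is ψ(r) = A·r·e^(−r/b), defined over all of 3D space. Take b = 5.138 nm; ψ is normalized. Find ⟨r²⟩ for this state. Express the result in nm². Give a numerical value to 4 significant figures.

The expectation value is the |ψ|²-weighted average of r^2: ∫ r^2|ψ|² 4πr² dr.
The ratio of the moment integral to the normalization integral gives ⟨r²⟩ = 15·b^2/2.
With b = 5.138, ⟨r^2⟩ = 197.99.

⟨r^2⟩ ≈ 198.0 nm^2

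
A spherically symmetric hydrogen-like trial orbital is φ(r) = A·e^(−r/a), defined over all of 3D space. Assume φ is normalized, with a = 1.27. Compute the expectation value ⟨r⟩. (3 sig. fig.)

⟨r⟩ ≈ 1.91

By definition ⟨r⟩ = ∫ r |φ(r)|² 4πr² dr.
The ratio of the moment integral to the normalization integral gives ⟨r⟩ = 3·a/2.
Putting a = 1.27 gives 1.905.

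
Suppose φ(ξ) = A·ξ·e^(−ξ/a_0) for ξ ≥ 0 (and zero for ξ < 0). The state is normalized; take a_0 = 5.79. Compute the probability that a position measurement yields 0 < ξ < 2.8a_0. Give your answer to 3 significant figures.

The probability is P = ∫ |φ|² dξ over [0, 2.8a_0].
With A² fixed by ∫|φ|² = 1, i.e. A² = (a_0^3/4)^(−1), substitute and integrate.
Substituting u = ξ/a_0, A² and the length scale cancel in the ratio: P = ∫_{0}^{2.8} u^2·e^(-2·u) du / ∫_{0}^{∞} u^2·e^(-2·u) du.
An antiderivative of u^2·e^(-2·u) is -(2·u^2 + 2·u + 1)·e^(-2·u)/4; evaluating from 0 to 2.8 gives 1/4 - 557·e^(-28/5)/100, while the full integral is 1/4.
Taking the ratio, P = 0.9176.

P ≈ 0.918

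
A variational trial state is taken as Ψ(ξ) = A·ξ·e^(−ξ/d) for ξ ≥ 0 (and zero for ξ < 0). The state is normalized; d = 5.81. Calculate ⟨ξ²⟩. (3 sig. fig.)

⟨ξ^2⟩ ≈ 101

By definition ⟨ξ²⟩ = ∫ ξ^2 |Ψ(ξ)|² dξ.
Recall ∫₀^∞ ξ^m e^(−ξ/β) dξ = m!·β^(m+1), since the A² factors cancel between numerator and denominator, ⟨ξ²⟩ = 3·d^2.
Putting d = 5.81 gives 101.3.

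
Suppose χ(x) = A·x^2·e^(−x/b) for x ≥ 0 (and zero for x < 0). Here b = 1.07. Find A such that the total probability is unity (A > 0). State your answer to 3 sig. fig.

Require ∫ |χ|² dx = 1 over the whole domain.
Carrying out the integral gives A² · 3·b^5/4.
Hence A² = 1/[3·b^5/4].
Substituting b = 1.07 gives A² = 0.9506, so A = 0.9750.

A ≈ 0.975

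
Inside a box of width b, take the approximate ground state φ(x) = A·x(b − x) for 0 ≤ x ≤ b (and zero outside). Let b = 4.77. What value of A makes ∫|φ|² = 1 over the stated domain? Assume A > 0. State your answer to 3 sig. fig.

A ≈ 0.110

We need A² ∫|f|² dx = 1, taking the integral from 0 to b.
Expanding the polynomial and integrating term by term, ∫|φ|² dx = A²·(b^5/30).
Hence A² = 1/[b^5/30].
Plugging in b = 4.77 yields A = 0.1102.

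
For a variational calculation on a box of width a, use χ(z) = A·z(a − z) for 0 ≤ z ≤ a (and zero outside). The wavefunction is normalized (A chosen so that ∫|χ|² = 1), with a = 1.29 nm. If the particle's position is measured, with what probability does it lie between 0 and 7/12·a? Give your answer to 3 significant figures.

P ≈ 0.653

|χ|² is the probability density, so P = ∫_{0}^{7/12·a} |χ|² dz.
With A² fixed by ∫|χ|² = 1, i.e. A² = (a^5/30)^(−1), substitute and integrate.
Substituting u = z/a, A² and the length scale cancel in the ratio: P = ∫_{0}^{7/12} u^2·(1 - u)^2 du / ∫_{0}^{1} u^2·(1 - u)^2 du.
An antiderivative of u^2·(1 - u)^2 is u^3·(6·u^2 - 15·u + 10)/30; evaluating from 0 to 7/12 gives ≈ 0.021779, while the full integral is 1/30.
This works out to P = 0.6534.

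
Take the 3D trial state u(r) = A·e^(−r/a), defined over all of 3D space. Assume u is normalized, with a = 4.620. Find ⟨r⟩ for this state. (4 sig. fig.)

⟨r⟩ ≈ 6.930

⟨r⟩ = ∫ r |u|² 4πr² dr over the full domain.
With ∫₀^∞ r^3 e^(−αr) dr = 3!/α^4, evaluating both integrals, ⟨r⟩ = 3·a/2.
Putting a = 4.620 gives 6.9300.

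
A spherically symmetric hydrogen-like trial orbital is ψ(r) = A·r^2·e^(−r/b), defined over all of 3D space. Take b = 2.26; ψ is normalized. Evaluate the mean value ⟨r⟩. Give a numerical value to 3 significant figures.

⟨r⟩ ≈ 7.91

The expectation value is the |ψ|²-weighted average of r: ∫ r|ψ|² 4πr² dr.
Evaluating both integrals, ⟨r⟩ = 7·b/2.
With b = 2.26, ⟨r⟩ = 7.910.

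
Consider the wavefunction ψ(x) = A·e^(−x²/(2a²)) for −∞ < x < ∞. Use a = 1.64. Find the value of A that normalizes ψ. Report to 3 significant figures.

Normalization requires ∫|ψ|² dx = 1, integrated from −∞ to ∞.
With ψ = A·e^(−x²/(2a²)), the integral evaluates to A²·[√(π)·a].
So A² = (√(π)·a)^(−1).
With a = 1.64: A² = 0.3440 and A = 0.5865.

A ≈ 0.587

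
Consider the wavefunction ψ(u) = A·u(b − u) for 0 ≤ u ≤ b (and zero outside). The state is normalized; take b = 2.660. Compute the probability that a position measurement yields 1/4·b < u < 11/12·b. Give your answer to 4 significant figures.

P ≈ 0.8914

P = ∫_{1/4·b}^{11/12·b} |ψ(u)|² du.
The normalization integral ∫|ψ|²du over the whole domain equals b^5/30·A², and A² cancels in the ratio.
Substituting t = u/b, A² and the length scale cancel in the ratio: P = ∫_{1/4}^{11/12} t^2·(1 - t)^2 dt / ∫_{0}^{1} t^2·(1 - t)^2 dt.
Using ∫ t^2·(1 - t)^2 dt = t^3·(6·t^2 - 15·t + 10)/30, the numerator is ≈ 0.0297132 and the denominator is 1/30.
Evaluating gives P = 4621/5184.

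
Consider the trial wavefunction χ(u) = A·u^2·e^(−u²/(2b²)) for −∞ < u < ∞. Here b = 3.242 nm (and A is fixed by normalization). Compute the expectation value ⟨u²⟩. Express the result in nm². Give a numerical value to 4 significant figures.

⟨u^2⟩ ≈ 26.28 nm^2

⟨u²⟩ = ∫ u^2 |χ|² du over the full domain.
The ratio of the moment integral to the normalization integral gives ⟨u²⟩ = 5·b^2/2.
Putting b = 3.242 gives 26.276.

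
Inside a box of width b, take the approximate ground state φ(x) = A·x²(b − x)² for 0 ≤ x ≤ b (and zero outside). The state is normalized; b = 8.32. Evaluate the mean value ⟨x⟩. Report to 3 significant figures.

⟨x⟩ ≈ 4.16

By definition ⟨x⟩ = ∫ x |φ(x)|² dx.
Expanding the polynomial and integrating term by term, evaluating both integrals, ⟨x⟩ = b/2.
With b = 8.32, ⟨x⟩ = 4.160.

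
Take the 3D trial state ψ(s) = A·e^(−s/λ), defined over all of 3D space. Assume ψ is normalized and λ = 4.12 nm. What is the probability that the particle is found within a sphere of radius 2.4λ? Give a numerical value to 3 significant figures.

P ≈ 0.857

Integrate the radial probability density 4πs²|ψ|² over s ≤ 2.4λ.
Normalization gives A² = 1/(π·λ^3).
Let u = s/λ; then A², 4π and the length scale all cancel, so P = ∫_{0}^{2.4} u^2·e^(-2·u) du ÷ ∫_{0}^{∞} u^2·e^(-2·u) du.
With ∫ u^2·e^(-2·u) du = -(2·u^2 + 2·u + 1)·e^(-2·u)/4 + C, the region integral is 1/4 - 433·e^(-24/5)/100 and the full one is 1/4.
Taking the ratio yields P = 0.8575.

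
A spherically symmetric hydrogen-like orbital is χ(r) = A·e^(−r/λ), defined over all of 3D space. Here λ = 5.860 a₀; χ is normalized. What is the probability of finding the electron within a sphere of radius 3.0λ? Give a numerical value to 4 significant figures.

P = ∫ |χ|² 4πr² dr over r ≤ 3.0λ.
The full normalization integral is A²·[π·λ^3] = 1, fixing A².
In terms of u = r/λ (A², 4π and the length scale all cancel between numerator and denominator), P = [∫_{0}^{3.0} u^2·e^(-2·u) du] / [∫_{0}^{∞} u^2·e^(-2·u) du].
An antiderivative of u^2·e^(-2·u) is -(2·u^2 + 2·u + 1)·e^(-2·u)/4; evaluating from 0 to 3.0 gives 1/4 - 25·e^(-6)/4, while the full integral is 1/4.
Taking the ratio yields P = 0.93803.

P ≈ 0.9380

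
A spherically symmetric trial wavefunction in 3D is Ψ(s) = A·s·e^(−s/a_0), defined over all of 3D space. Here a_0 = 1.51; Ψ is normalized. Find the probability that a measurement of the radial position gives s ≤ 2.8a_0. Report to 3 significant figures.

P ≈ 0.658

P = ∫ |Ψ|² 4πs² ds over s ≤ 2.8a_0.
Normalization gives A² = 1/(3·π·a_0^5).
Substituting u = s/a_0, A², 4π and the length scale all cancel in the ratio: P = ∫_{0}^{2.8} u^4·e^(-2·u) du / ∫_{0}^{∞} u^4·e^(-2·u) du.
Using ∫ u^4·e^(-2·u) du = -(u^4/2 + u^3 + 3·u^2/2 + 3·u/2 + 3/4)·e^(-2·u), the numerator is ≈ 0.49339 and the denominator is 3/4.
Taking the ratio yields P = 0.6578.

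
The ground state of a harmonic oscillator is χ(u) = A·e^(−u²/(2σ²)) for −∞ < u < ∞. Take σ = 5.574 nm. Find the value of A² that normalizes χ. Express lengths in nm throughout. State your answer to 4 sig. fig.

A^2 ≈ 0.1012 nm^(-1)

We need A² ∫|f|² du = 1, taking the integral from −∞ to ∞.
With χ = A·e^(−u²/(2σ²)), the integral evaluates to A²·[√(π)·σ].
Setting this equal to 1 gives A² = 1/(√(π)·σ).
Plugging in σ = 5.574 yields A = 0.31815.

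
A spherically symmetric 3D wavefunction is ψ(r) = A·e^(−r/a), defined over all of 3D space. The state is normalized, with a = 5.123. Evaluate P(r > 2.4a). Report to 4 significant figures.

P ≈ 0.1425

With dV = 4πr²dr, the probability is ∫|ψ|² dV over r > 2.4a.
A² is fixed by ∫₀^∞ 4πr²|ψ|² dr = 1, i.e. A² = (π·a^3)^(−1).
Let u = r/a; then A², 4π and the length scale all cancel, so P = ∫_{2.4}^{∞} u^2·e^(-2·u) du ÷ ∫_{0}^{∞} u^2·e^(-2·u) du.
Using ∫ u^2·e^(-2·u) du = -(2·u^2 + 2·u + 1)·e^(-2·u)/4, the numerator is 433·e^(-24/5)/100 and the denominator is 1/4.
The region integral divided by the full integral gives P = 0.14254.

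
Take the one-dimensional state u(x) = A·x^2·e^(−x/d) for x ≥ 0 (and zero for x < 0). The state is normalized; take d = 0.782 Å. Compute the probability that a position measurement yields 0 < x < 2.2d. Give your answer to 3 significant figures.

P ≈ 0.449

|u|² is the probability density, so P = ∫_{0}^{2.2d} |u|² dx.
With A² fixed by ∫|u|² = 1, i.e. A² = (3·d^5/4)^(−1), substitute and integrate.
In terms of t = x/d (A² and the length scale cancel between numerator and denominator), P = [∫_{0}^{2.2} t^4·e^(-2·t) dt] / [∫_{0}^{∞} t^4·e^(-2·t) dt].
Using ∫ t^4·e^(-2·t) dt = -(t^4/2 + t^3 + 3·t^2/2 + 3·t/2 + 3/4)·e^(-2·t), the numerator is ≈ 0.33661 and the denominator is 3/4.
Evaluating gives P = 0.4488.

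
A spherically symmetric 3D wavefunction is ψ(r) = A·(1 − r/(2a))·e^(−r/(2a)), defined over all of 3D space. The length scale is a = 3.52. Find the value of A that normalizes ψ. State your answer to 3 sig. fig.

Normalization requires ∫|ψ|² 4πr² dr = 1, integrated from 0 to ∞.
The angular integral contributes 4π, leaving ∫₀^∞ r²|ψ|² dr.
Carrying out the integral gives A² · 8·π·a^3.
Hence A² = 1/[8·π·a^3].
Substituting a = 3.52 gives A² = 0.0009123, so A = 0.03020.

A ≈ 0.0302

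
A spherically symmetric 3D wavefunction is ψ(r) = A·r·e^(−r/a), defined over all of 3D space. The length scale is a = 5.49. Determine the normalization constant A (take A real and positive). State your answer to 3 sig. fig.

Require ∫ |ψ|² 4πr² dr = 1 over the whole domain.
(Spherical symmetry: dV = 4πr² dr.)
With ψ = A·r·e^(−r/a), the integral evaluates to A²·[3·π·a^5].
Hence A² = 1/[3·π·a^5].
With a = 5.49: A² = 0.00002127 and A = 0.004612.

A ≈ 0.00461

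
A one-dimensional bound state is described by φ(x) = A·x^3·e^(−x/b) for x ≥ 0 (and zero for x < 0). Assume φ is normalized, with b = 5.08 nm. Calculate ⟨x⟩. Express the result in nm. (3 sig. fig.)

The expectation value is the |φ|²-weighted average of x: ∫ x|φ|² dx.
Since the A² factors cancel between numerator and denominator, ⟨x⟩ = 7·b/2.
Putting b = 5.08 gives 17.78.

⟨x⟩ ≈ 17.8 nm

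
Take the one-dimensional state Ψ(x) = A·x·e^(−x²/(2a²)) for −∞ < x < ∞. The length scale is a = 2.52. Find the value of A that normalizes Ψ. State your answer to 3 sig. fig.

A ≈ 0.266

The normalization condition is ∫|Ψ|² dx = 1 from −∞ to ∞.
With ∫_{−∞}^{∞} x^(2m) e^(−αx²) dx = (2m−1)!!·√π / (2^m α^(m+1/2)), carrying out the integral gives A² · √(π)·a^3/2.
Setting this equal to 1 gives A² = 1/(√(π)·a^3/2).
Substituting a = 2.52 gives A² = 0.07051, so A = 0.2655.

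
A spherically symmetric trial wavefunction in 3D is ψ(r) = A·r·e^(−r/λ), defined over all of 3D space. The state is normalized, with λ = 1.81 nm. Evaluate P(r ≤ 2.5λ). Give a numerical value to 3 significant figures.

P ≈ 0.560

With dV = 4πr²dr, the probability is ∫|ψ|² dV over r ≤ 2.5λ.
Normalization gives A² = 1/(3·π·λ^5).
In terms of u = r/λ (A², 4π and the length scale all cancel between numerator and denominator), P = [∫_{0}^{2.5} u^4·e^(-2·u) du] / [∫_{0}^{∞} u^4·e^(-2·u) du].
With ∫ u^4·e^(-2·u) du = -(u^4/2 + u^3 + 3·u^2/2 + 3·u/2 + 3/4)·e^(-2·u) + C, the region integral is 3/4 - 1569·e^(-5)/32 and the full one is 3/4.
This evaluates to P = 0.5595.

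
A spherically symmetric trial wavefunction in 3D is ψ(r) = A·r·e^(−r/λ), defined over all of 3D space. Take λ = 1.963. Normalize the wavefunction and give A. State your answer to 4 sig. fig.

Require ∫ |ψ|² 4πr² dr = 1 over the whole domain.
In 3D with spherical symmetry the volume element is 4πr² dr.
Recall ∫₀^∞ r^m e^(−r/β) dr = m!·β^(m+1), carrying out the integral gives A² · 3·π·λ^5.
Plugging in λ = 1.963 yields A = 0.060334.

A ≈ 0.06033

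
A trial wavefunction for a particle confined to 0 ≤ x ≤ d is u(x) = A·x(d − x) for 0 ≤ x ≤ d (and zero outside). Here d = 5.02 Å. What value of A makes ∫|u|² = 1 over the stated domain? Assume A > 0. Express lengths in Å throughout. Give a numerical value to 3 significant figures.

Normalization requires ∫|u|² dx = 1, integrated from 0 to d.
With u = A·x(d − x), the integral evaluates to A²·[d^5/30].
Plugging in d = 5.02 yields A = 0.09701.

A ≈ 0.0970 Å^(-5/2)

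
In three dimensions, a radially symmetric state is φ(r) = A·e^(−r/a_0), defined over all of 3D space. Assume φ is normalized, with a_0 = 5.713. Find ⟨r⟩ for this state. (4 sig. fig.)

⟨r⟩ ≈ 8.570

By definition ⟨r⟩ = ∫ r |φ(r)|² 4πr² dr.
Since the A² factors cancel between numerator and denominator, ⟨r⟩ = 3·a_0/2.
With a_0 = 5.713, ⟨r⟩ = 8.5695.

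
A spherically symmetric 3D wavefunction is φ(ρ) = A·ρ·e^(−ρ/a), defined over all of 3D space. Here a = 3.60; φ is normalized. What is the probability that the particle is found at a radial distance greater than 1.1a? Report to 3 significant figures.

P ≈ 0.928

With dV = 4πρ²dρ, the probability is ∫|φ|² dV over ρ > 1.1a.
Normalization gives A² = 1/(3·π·a^5).
In terms of u = ρ/a (A², 4π and the length scale all cancel between numerator and denominator), P = [∫_{1.1}^{∞} u^4·e^(-2·u) du] / [∫_{0}^{∞} u^4·e^(-2·u) du].
With ∫ u^4·e^(-2·u) du = -(u^4/2 + u^3 + 3·u^2/2 + 3·u/2 + 3/4)·e^(-2·u) + C, the region integral is ≈ 0.69563 and the full one is 3/4.
Taking the ratio yields P = 0.9275.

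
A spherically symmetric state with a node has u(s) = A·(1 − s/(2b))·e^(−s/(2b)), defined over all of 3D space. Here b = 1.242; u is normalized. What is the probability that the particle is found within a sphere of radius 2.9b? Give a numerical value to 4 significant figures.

P ≈ 0.06758

Integrate the radial probability density 4πs²|u|² over s ≤ 2.9b.
A² is fixed by ∫₀^∞ 4πs²|u|² ds = 1, i.e. A² = (8·π·b^3)^(−1).
In terms of t = s/b (A², 4π and the length scale all cancel between numerator and denominator), P = [∫_{0}^{2.9} t^2·(1 - t/2)^2·e^(-t) dt] / [∫_{0}^{∞} t^2·(1 - t/2)^2·e^(-t) dt].
Using ∫ t^2·(1 - t/2)^2·e^(-t) dt = -(t^4/4 + t^2 + 2·t + 2)·e^(-t), the numerator is ≈ 0.135152 and the denominator is 2.
The region integral divided by the full integral gives P = 0.067576.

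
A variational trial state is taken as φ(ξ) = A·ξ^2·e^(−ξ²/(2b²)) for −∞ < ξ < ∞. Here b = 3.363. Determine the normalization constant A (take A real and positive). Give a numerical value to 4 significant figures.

A ≈ 0.04182

We need A² ∫|f|² dξ = 1, taking the integral from −∞ to ∞.
∫|φ|² dξ = A²·(3·√(π)·b^5/4).
Substituting b = 3.363 gives A² = 0.0017488, so A = 0.041818.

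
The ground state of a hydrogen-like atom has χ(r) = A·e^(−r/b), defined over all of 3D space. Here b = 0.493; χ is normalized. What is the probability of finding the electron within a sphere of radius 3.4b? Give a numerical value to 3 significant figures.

With dV = 4πr²dr, the probability is ∫|χ|² dV over r ≤ 3.4b.
The full normalization integral is A²·[π·b^3] = 1, fixing A².
Substituting u = r/b, A², 4π and the length scale all cancel in the ratio: P = ∫_{0}^{3.4} u^2·e^(-2·u) du / ∫_{0}^{∞} u^2·e^(-2·u) du.
Using ∫ u^2·e^(-2·u) du = -(2·u^2 + 2·u + 1)·e^(-2·u)/4, the numerator is 1/4 - 773·e^(-34/5)/100 and the denominator is 1/4.
This evaluates to P = 0.9656.

P ≈ 0.966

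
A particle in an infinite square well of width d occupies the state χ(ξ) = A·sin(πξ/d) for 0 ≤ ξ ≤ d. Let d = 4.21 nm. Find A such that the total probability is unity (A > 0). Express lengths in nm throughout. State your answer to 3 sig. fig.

A ≈ 0.689 nm^(-1/2)

The normalization condition is ∫|χ|² dξ = 1 from 0 to d.
Using sin²θ = (1 − cos 2θ)/2, the integral (without the A² prefactor) comes out to d/2.
Plugging in d = 4.21 yields A = 0.6892.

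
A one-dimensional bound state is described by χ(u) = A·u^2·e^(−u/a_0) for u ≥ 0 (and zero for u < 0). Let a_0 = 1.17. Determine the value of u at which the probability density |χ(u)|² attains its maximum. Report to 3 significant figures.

u ≈ 2.34

The maximum of |χ(u)|² occurs where its derivative vanishes.
This gives u = 2·a_0.
With a_0 = 1.17, the most probable position is 2.340.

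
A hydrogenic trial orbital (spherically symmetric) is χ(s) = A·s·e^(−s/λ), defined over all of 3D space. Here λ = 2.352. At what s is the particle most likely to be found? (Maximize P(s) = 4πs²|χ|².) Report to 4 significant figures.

s ≈ 4.704

The maximum of P(s) = 4πs²|χ|² occurs where its derivative vanishes.
This gives s = 2·λ.
With λ = 2.352, the most probable radial distance is 4.7040.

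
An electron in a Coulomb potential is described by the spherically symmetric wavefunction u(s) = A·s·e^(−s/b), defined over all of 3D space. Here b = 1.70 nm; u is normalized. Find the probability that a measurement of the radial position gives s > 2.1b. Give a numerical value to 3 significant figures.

P ≈ 0.590

P = ∫ |u|² 4πs² ds over s > 2.1b.
Normalization gives A² = 1/(3·π·b^5).
In terms of t = s/b (A², 4π and the length scale all cancel between numerator and denominator), P = [∫_{2.1}^{∞} t^4·e^(-2·t) dt] / [∫_{0}^{∞} t^4·e^(-2·t) dt].
An antiderivative of t^4·e^(-2·t) is -(t^4/2 + t^3 + 3·t^2/2 + 3·t/2 + 3/4)·e^(-2·t); evaluating from 2.1 to ∞ gives ≈ 0.44237, while the full integral is 3/4.
Taking the ratio yields P = 0.5898.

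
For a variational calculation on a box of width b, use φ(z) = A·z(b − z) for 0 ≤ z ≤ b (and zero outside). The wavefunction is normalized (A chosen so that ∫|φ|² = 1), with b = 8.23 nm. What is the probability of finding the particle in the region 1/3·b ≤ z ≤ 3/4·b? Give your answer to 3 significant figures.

P ≈ 0.687

P = ∫_{1/3·b}^{3/4·b} |φ(z)|² dz.
Since A² = 1/(b^5/30), this is the region integral divided by the full normalization integral.
Substituting u = z/b, A² and the length scale cancel in the ratio: P = ∫_{1/3}^{3/4} u^2·(1 - u)^2 du / ∫_{0}^{1} u^2·(1 - u)^2 du.
Using ∫ u^2·(1 - u)^2 du = u^3·(6·u^2 - 15·u + 10)/30, the numerator is ≈ 0.022887 and the denominator is 1/30.
The result is P = 0.6866.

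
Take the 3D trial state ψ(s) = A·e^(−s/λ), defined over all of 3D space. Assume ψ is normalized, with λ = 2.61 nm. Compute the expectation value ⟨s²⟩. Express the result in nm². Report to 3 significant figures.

The expectation value is the |ψ|²-weighted average of s^2: ∫ s^2|ψ|² 4πs² ds.
Evaluating both integrals, ⟨s²⟩ = 3·λ^2.
With λ = 2.61, ⟨s^2⟩ = 20.44.

⟨s^2⟩ ≈ 20.4 nm^2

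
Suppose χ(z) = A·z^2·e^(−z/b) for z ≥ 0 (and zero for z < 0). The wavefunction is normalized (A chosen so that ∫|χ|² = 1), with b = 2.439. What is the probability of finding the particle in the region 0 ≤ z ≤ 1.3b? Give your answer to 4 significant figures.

P = ∫_{0}^{1.3b} |χ(z)|² dz.
With A² fixed by ∫|χ|² = 1, i.e. A² = (3·b^5/4)^(−1), substitute and integrate.
Substituting u = z/b, A² and the length scale cancel in the ratio: P = ∫_{0}^{1.3} u^4·e^(-2·u) du / ∫_{0}^{∞} u^4·e^(-2·u) du.
An antiderivative of u^4·e^(-2·u) is -(u^4/2 + u^3 + 3·u^2/2 + 3·u/2 + 3/4)·e^(-2·u); evaluating from 0 to 1.3 gives ≈ 0.0919324, while the full integral is 3/4.
This works out to P = 0.12258.

P ≈ 0.1226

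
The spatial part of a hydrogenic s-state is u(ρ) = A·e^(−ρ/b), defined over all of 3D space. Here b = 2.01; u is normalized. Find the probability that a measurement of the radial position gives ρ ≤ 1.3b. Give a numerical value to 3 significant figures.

P ≈ 0.482

P = ∫ |u|² 4πρ² dρ over ρ ≤ 1.3b.
A² is fixed by ∫₀^∞ 4πρ²|u|² dρ = 1, i.e. A² = (π·b^3)^(−1).
Let t = ρ/b; then A², 4π and the length scale all cancel, so P = ∫_{0}^{1.3} t^2·e^(-2·t) dt ÷ ∫_{0}^{∞} t^2·e^(-2·t) dt.
With ∫ t^2·e^(-2·t) dt = -(2·t^2 + 2·t + 1)·e^(-2·t)/4 + C, the region integral is 1/4 - 349·e^(-13/5)/200 and the full one is 1/4.
This evaluates to P = 0.4816.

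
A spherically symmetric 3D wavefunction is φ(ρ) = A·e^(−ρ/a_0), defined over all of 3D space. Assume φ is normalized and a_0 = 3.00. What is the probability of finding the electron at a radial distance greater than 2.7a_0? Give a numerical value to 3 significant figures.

Integrate the radial probability density 4πρ²|φ|² over ρ > 2.7a_0.
The full normalization integral is A²·[π·a_0^3] = 1, fixing A².
Let u = ρ/a_0; then A², 4π and the length scale all cancel, so P = ∫_{2.7}^{∞} u^2·e^(-2·u) du ÷ ∫_{0}^{∞} u^2·e^(-2·u) du.
An antiderivative of u^2·e^(-2·u) is -(2·u^2 + 2·u + 1)·e^(-2·u)/4; evaluating from 2.7 to ∞ gives 1049·e^(-27/5)/200, while the full integral is 1/4.
The region integral divided by the full integral gives P = 0.09476.

P ≈ 0.0948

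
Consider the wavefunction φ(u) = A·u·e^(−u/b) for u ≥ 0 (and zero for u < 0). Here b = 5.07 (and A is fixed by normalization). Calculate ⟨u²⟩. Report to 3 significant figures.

The expectation value is the |φ|²-weighted average of u^2: ∫ u^2|φ|² du.
Evaluating both integrals, ⟨u²⟩ = 3·b^2.
With b = 5.07, ⟨u^2⟩ = 77.11.

⟨u^2⟩ ≈ 77.1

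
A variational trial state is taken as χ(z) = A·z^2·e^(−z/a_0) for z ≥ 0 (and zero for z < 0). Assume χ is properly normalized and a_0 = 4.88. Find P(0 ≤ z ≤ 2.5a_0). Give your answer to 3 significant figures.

P ≈ 0.560

The probability is P = ∫ |χ|² dz over [0, 2.5a_0].
Since A² = 1/(3·a_0^5/4), this is the region integral divided by the full normalization integral.
Let u = z/a_0; then A² and the length scale cancel, so P = ∫_{0}^{2.5} u^4·e^(-2·u) du ÷ ∫_{0}^{∞} u^4·e^(-2·u) du.
With ∫ u^4·e^(-2·u) du = -(u^4/2 + u^3 + 3·u^2/2 + 3·u/2 + 3/4)·e^(-2·u) + C, the region integral is 3/4 - 1569·e^(-5)/32 and the full one is 3/4.
Taking the ratio, P = 0.5595.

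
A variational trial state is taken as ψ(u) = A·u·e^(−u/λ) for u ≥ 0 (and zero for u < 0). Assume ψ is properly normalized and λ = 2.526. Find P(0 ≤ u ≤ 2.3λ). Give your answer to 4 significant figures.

|ψ|² is the probability density, so P = ∫_{0}^{2.3λ} |ψ|² du.
Since A² = 1/(λ^3/4), this is the region integral divided by the full normalization integral.
Let t = u/λ; then A² and the length scale cancel, so P = ∫_{0}^{2.3} t^2·e^(-2·t) dt ÷ ∫_{0}^{∞} t^2·e^(-2·t) dt.
An antiderivative of t^2·e^(-2·t) is -(2·t^2 + 2·t + 1)·e^(-2·t)/4; evaluating from 0 to 2.3 gives 1/4 - 809·e^(-23/5)/200, while the full integral is 1/4.
The result is P = 0.83736.

P ≈ 0.8374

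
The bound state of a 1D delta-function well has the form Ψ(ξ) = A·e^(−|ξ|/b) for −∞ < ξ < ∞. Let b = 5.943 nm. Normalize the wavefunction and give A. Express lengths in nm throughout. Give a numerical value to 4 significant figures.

A ≈ 0.4102 nm^(-1/2)

Normalization requires ∫|Ψ|² dξ = 1, integrated from −∞ to ∞.
With ∫₀^∞ ξ^0 e^(−αξ) dξ = 0!/α^1, carrying out the integral gives A² · b.
Setting this equal to 1 gives A² = 1/(b).
Substituting b = 5.943 gives A² = 0.16827, so A = 0.41020.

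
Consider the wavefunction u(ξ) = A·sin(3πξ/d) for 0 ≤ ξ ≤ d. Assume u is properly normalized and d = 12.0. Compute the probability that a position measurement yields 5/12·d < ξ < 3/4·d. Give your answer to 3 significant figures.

P ≈ 0.333

The probability is P = ∫ |u|² dξ over [5/12·d, 3/4·d].
The normalization integral ∫|u|²dξ over the whole domain equals d/2·A², and A² cancels in the ratio.
Let t = ξ/d; then A² and the length scale cancel, so P = ∫_{5/12}^{3/4} sin(3·π·t)^2 dt ÷ ∫_{0}^{1} sin(3·π·t)^2 dt.
Using ∫ sin(3·π·t)^2 dt = t/2 - sin(6·π·t)/(12·π), the numerator is 1/6 and the denominator is 1/2.
The result is P = 1/3.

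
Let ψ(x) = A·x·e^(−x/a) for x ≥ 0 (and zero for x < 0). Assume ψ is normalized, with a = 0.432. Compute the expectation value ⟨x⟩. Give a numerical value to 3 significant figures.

By definition ⟨x⟩ = ∫ x |ψ(x)|² dx.
The ratio of the moment integral to the normalization integral gives ⟨x⟩ = 3·a/2.
With a = 0.432, ⟨x⟩ = 0.6480.

⟨x⟩ ≈ 0.648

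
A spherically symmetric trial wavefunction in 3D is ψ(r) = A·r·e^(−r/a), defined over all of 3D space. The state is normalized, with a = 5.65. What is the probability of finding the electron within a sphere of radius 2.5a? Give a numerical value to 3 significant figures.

Integrate the radial probability density 4πr²|ψ|² over r ≤ 2.5a.
A² is fixed by ∫₀^∞ 4πr²|ψ|² dr = 1, i.e. A² = (3·π·a^5)^(−1).
Let u = r/a; then A², 4π and the length scale all cancel, so P = ∫_{0}^{2.5} u^4·e^(-2·u) du ÷ ∫_{0}^{∞} u^4·e^(-2·u) du.
Using ∫ u^4·e^(-2·u) du = -(u^4/2 + u^3 + 3·u^2/2 + 3·u/2 + 3/4)·e^(-2·u), the numerator is 3/4 - 1569·e^(-5)/32 and the denominator is 3/4.
This evaluates to P = 0.5595.

P ≈ 0.560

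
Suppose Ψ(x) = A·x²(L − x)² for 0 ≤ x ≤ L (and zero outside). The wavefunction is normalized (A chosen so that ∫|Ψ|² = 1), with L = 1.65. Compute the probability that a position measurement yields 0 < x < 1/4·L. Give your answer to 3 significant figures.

P ≈ 0.0489

P = ∫_{0}^{1/4·L} |Ψ(x)|² dx.
The normalization integral ∫|Ψ|²dx over the whole domain equals L^9/630·A², and A² cancels in the ratio.
Let u = x/L; then A² and the length scale cancel, so P = ∫_{0}^{1/4} u^4·(1 - u)^4 du ÷ ∫_{0}^{1} u^4·(1 - u)^4 du.
Using ∫ u^4·(1 - u)^4 du = u^5·(70·u^4 - 315·u^3 + 540·u^2 - 420·u + 126)/630, the numerator is ≈ 0.000077662 and the denominator is 1/630.
Evaluating gives P = 0.04893.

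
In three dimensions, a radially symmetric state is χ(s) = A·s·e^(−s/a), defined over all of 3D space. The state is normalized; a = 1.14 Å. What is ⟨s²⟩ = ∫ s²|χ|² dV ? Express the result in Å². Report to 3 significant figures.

⟨s^2⟩ ≈ 9.75 Å^2

⟨s²⟩ = ∫ s^2 |χ|² 4πs² ds over the full domain.
Using ∫₀^∞ sⁿ e^(−αs) ds = n!/αⁿ⁺¹, since the A² factors cancel between numerator and denominator, ⟨s²⟩ = 15·a^2/2.
Putting a = 1.14 gives 9.747.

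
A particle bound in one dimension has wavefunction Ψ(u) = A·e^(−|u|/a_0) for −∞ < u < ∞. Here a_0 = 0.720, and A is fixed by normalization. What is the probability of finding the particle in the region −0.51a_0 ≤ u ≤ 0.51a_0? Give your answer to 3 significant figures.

P ≈ 0.639

|Ψ|² is the probability density, so P = ∫_{−0.51a_0}^{0.51a_0} |Ψ|² du.
The normalization integral ∫|Ψ|²du over the whole domain equals a_0·A², and A² cancels in the ratio.
Both integrals are even about u = 0, so only the u ≥ 0 halves are needed (the factors of 2 cancel). In terms of t = u/a_0 (A² and the length scale cancel between numerator and denominator), P = [∫_{0}^{0.51} e^(-2·t) dt] / [∫_{0}^{∞} e^(-2·t) dt].
Using ∫ e^(-2·t) dt = -e^(-2·t)/2, the numerator is 1/2 - e^(-51/50)/2 and the denominator is 1/2.
Evaluating gives P = 0.6394.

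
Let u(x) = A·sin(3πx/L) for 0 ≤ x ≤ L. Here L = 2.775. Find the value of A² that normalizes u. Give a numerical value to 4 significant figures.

We need A² ∫|f|² dx = 1, taking the integral from 0 to L.
Using sin²θ = (1 − cos 2θ)/2, ∫|u|² dx = A²·(L/2).
So A² = (L/2)^(−1).
Plugging in L = 2.775 yields A = 0.84895.

A^2 ≈ 0.7207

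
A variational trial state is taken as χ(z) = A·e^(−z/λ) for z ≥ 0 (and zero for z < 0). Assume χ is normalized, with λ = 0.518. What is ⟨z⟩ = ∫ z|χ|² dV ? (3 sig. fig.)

⟨z⟩ ≈ 0.259

The expectation value is the |χ|²-weighted average of z: ∫ z|χ|² dz.
Evaluating both integrals, ⟨z⟩ = λ/2.
With λ = 0.518, ⟨z⟩ = 0.2590.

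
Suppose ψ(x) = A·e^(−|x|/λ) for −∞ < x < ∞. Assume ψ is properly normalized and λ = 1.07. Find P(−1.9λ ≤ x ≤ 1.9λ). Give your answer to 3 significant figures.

The probability is P = ∫ |ψ|² dx over [−1.9λ, 1.9λ].
With A² fixed by ∫|ψ|² = 1, i.e. A² = (λ)^(−1), substitute and integrate.
By symmetry take twice the x ≥ 0 contribution in numerator and denominator; the 2's cancel. Let u = x/λ; then A² and the length scale cancel, so P = ∫_{0}^{1.9} e^(-2·u) du ÷ ∫_{0}^{∞} e^(-2·u) du.
An antiderivative of e^(-2·u) is -e^(-2·u)/2; evaluating from 0 to 1.9 gives 1/2 - e^(-19/5)/2, while the full integral is 1/2.
Taking the ratio, P = 0.9776.

P ≈ 0.978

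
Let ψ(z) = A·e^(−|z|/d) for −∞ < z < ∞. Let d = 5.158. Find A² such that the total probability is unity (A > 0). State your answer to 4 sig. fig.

A^2 ≈ 0.1939

The normalization condition is ∫|ψ|² dz = 1 from −∞ to ∞.
Recall ∫₀^∞ z^m e^(−z/β) dz = m!·β^(m+1), with ψ = A·e^(−|z|/d), the integral evaluates to A²·[d].
With d = 5.158: A² = 0.19387 and A = 0.44031.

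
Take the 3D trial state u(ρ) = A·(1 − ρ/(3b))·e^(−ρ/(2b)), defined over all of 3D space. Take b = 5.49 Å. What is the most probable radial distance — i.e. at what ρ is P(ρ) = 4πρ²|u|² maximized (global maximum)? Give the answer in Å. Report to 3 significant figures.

ρ ≈ 5.49 Å

Differentiate P(ρ) = 4πρ²|u|² with respect to ρ and set to zero.
Solving yields ρ = b.
With b = 5.49, the most probable radial distance is 5.490 Å.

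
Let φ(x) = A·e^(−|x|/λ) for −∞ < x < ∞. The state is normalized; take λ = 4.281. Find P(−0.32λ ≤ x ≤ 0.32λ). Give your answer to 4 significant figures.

P ≈ 0.4727

The probability is P = ∫ |φ|² dx over [−0.32λ, 0.32λ].
With A² fixed by ∫|φ|² = 1, i.e. A² = (λ)^(−1), substitute and integrate.
Both integrals are even about x = 0, so only the x ≥ 0 halves are needed (the factors of 2 cancel). In terms of u = x/λ (A² and the length scale cancel between numerator and denominator), P = [∫_{0}^{0.32} e^(-2·u) du] / [∫_{0}^{∞} e^(-2·u) du].
With ∫ e^(-2·u) du = -e^(-2·u)/2 + C, the region integral is 1/2 - e^(-16/25)/2 and the full one is 1/2.
The result is P = 0.47271.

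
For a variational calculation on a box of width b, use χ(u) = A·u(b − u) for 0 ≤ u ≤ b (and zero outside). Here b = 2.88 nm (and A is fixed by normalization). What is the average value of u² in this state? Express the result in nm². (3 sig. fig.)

⟨u^2⟩ ≈ 2.37 nm^2

By definition ⟨u²⟩ = ∫ u^2 |χ(u)|² du.
Expanding the polynomial and integrating term by term, since the A² factors cancel between numerator and denominator, ⟨u²⟩ = 2·b^2/7.
Putting b = 2.88 gives 2.370.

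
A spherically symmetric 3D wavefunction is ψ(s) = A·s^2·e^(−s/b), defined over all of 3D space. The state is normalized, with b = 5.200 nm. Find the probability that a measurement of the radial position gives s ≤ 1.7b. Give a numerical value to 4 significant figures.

P = ∫ |ψ|² 4πs² ds over s ≤ 1.7b.
Normalization gives A² = 1/(45·π·b^7/2).
In terms of u = s/b (A², 4π and the length scale all cancel between numerator and denominator), P = [∫_{0}^{1.7} u^6·e^(-2·u) du] / [∫_{0}^{∞} u^6·e^(-2·u) du].
With ∫ u^6·e^(-2·u) du = -(4·u^6 + 12·u^5 + 30·u^4 + 60·u^3 + 90·u^2 + 90·u + 45)·e^(-2·u)/8 + C, the region integral is ≈ 0.325424 and the full one is 45/8.
Taking the ratio yields P = 0.057853.

P ≈ 0.05785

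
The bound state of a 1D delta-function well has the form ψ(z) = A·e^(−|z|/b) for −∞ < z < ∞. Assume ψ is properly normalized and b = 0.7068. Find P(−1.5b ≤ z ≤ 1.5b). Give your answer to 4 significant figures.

The probability is P = ∫ |ψ|² dz over [−1.5b, 1.5b].
With A² fixed by ∫|ψ|² = 1, i.e. A² = (b)^(−1), substitute and integrate.
By symmetry take twice the z ≥ 0 contribution in numerator and denominator; the 2's cancel. Substituting u = z/b, A² and the length scale cancel in the ratio: P = ∫_{0}^{1.5} e^(-2·u) du / ∫_{0}^{∞} e^(-2·u) du.
With ∫ e^(-2·u) du = -e^(-2·u)/2 + C, the region integral is 1/2 - e^(-3)/2 and the full one is 1/2.
This works out to P = 0.95021.

P ≈ 0.9502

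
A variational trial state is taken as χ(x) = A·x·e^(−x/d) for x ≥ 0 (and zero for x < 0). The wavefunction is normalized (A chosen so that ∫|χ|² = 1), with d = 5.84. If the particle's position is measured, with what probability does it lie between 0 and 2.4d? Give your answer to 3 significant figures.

P ≈ 0.857

|χ|² is the probability density, so P = ∫_{0}^{2.4d} |χ|² dx.
Since A² = 1/(d^3/4), this is the region integral divided by the full normalization integral.
Substituting u = x/d, A² and the length scale cancel in the ratio: P = ∫_{0}^{2.4} u^2·e^(-2·u) du / ∫_{0}^{∞} u^2·e^(-2·u) du.
Using ∫ u^2·e^(-2·u) du = -(2·u^2 + 2·u + 1)·e^(-2·u)/4, the numerator is 1/4 - 433·e^(-24/5)/100 and the denominator is 1/4.
The result is P = 0.8575.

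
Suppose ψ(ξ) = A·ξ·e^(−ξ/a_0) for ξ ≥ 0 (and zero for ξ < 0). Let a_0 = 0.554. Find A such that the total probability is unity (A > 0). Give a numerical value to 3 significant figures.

Normalization requires ∫|ψ|² dξ = 1, integrated from 0 to ∞.
Recall ∫₀^∞ ξ^m e^(−ξ/β) dξ = m!·β^(m+1), ∫|ψ|² dξ = A²·(a_0^3/4).
Hence A² = 1/[a_0^3/4].
Substituting a_0 = 0.554 gives A² = 23.53, so A = 4.850.

A ≈ 4.85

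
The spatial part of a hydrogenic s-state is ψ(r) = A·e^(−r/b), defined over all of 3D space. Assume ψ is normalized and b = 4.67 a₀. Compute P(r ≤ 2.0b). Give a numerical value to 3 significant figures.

P = ∫ |ψ|² 4πr² dr over r ≤ 2.0b.
A² is fixed by ∫₀^∞ 4πr²|ψ|² dr = 1, i.e. A² = (π·b^3)^(−1).
Substituting u = r/b, A², 4π and the length scale all cancel in the ratio: P = ∫_{0}^{2.0} u^2·e^(-2·u) du / ∫_{0}^{∞} u^2·e^(-2·u) du.
With ∫ u^2·e^(-2·u) du = -(2·u^2 + 2·u + 1)·e^(-2·u)/4 + C, the region integral is 1/4 - 13·e^(-4)/4 and the full one is 1/4.
This evaluates to P = 0.7619.

P ≈ 0.762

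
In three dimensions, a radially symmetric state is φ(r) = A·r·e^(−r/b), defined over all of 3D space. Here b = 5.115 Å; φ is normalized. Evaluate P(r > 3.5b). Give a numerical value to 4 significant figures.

P = ∫ |φ|² 4πr² dr over r > 3.5b.
Normalization gives A² = 1/(3·π·b^5).
Substituting u = r/b, A², 4π and the length scale all cancel in the ratio: P = ∫_{3.5}^{∞} u^4·e^(-2·u) du / ∫_{0}^{∞} u^4·e^(-2·u) du.
With ∫ u^4·e^(-2·u) du = -(u^4/2 + u^3 + 3·u^2/2 + 3·u/2 + 3/4)·e^(-2·u) + C, the region integral is 4553·e^(-7)/32 and the full one is 3/4.
Taking the ratio yields P = 0.17299.

P ≈ 0.1730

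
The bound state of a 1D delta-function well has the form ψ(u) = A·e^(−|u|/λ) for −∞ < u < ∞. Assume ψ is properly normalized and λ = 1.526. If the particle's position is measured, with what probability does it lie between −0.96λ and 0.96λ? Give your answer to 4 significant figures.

P ≈ 0.8534

P = ∫_{−0.96λ}^{0.96λ} |ψ(u)|² du.
With A² fixed by ∫|ψ|² = 1, i.e. A² = (λ)^(−1), substitute and integrate.
Both integrals are even about u = 0, so only the u ≥ 0 halves are needed (the factors of 2 cancel). In terms of t = u/λ (A² and the length scale cancel between numerator and denominator), P = [∫_{0}^{0.96} e^(-2·t) dt] / [∫_{0}^{∞} e^(-2·t) dt].
An antiderivative of e^(-2·t) is -e^(-2·t)/2; evaluating from 0 to 0.96 gives 1/2 - e^(-48/25)/2, while the full integral is 1/2.
Evaluating gives P = 0.85339.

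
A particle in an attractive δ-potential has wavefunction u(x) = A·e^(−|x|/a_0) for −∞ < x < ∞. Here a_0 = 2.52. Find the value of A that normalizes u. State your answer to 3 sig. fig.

A ≈ 0.630

The normalization condition is ∫|u|² dx = 1 from −∞ to ∞.
Recall ∫₀^∞ x^m e^(−x/β) dx = m!·β^(m+1), the integral (without the A² prefactor) comes out to a_0.
Substituting a_0 = 2.52 gives A² = 0.3968, so A = 0.6299.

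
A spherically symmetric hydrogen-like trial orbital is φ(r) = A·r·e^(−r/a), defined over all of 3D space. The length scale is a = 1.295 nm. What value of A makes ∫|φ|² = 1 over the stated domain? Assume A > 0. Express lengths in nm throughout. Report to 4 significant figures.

A ≈ 0.1707 nm^(-5/2)

We need A² ∫|f|² 4πr² dr = 1, taking the integral from 0 to ∞.
(Spherical symmetry: dV = 4πr² dr.)
With ∫₀^∞ r^4 e^(−αr) dr = 4!/α^5, the integral (without the A² prefactor) comes out to 3·π·a^5.
Hence A² = 1/[3·π·a^5].
Plugging in a = 1.295 yields A = 0.17068.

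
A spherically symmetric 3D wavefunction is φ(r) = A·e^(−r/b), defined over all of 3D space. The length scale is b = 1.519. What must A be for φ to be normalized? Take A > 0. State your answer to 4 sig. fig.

A ≈ 0.3014

Normalization requires ∫|φ|² 4πr² dr = 1, integrated from 0 to ∞.
The angular integral contributes 4π, leaving ∫₀^∞ r²|φ|² dr.
With ∫₀^∞ r^2 e^(−αr) dr = 2!/α^3, carrying out the integral gives A² · π·b^3.
Hence A² = 1/[π·b^3].
Substituting b = 1.519 gives A² = 0.090819, so A = 0.30136.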